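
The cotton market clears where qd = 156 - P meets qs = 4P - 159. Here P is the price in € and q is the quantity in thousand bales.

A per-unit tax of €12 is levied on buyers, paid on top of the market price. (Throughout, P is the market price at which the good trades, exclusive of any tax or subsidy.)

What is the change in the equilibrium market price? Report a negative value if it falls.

Before the shock: 156 - P = 4P - 159 ⇒ 315 = 5P ⇒ P = 63, q = 93.
Since buyers pay the price plus the tax, the effective demand curve becomes qd = 144 - P.
New equilibrium: 144 - P = 4P - 159 ⇒ 303 = 5P ⇒ P = 60.6, q = 83.4.
ΔP = 60.6 − 63 = -2.4.

-2.4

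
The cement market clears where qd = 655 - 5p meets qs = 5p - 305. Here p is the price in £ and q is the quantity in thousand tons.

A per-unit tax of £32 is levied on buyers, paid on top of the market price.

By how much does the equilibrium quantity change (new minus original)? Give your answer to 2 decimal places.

-80.00

Original equilibrium: 655 - 5p = 5p - 305 gives 960 = 10p, so p = 96 and q = 175.
Since buyers pay the price plus the tax, the effective demand curve becomes qd = 495 - 5p.
Equate the new curves: 495 - 5p = 5p - 305, giving 800 = 10p, p = 80, q = 95.
Δq = 95 − 175 = -80.00.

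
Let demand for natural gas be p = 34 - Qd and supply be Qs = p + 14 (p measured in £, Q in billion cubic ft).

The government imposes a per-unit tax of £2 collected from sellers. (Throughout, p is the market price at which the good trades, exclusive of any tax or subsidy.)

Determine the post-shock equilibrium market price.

11

Initially, 34 - p = p + 14, so 20 = 2p and p = 10, Q = 24.
Since sellers keep the price net of the tax, the effective supply curve becomes Qs = p + 12.
New equilibrium: 34 - p = p + 12 ⇒ 22 = 2p ⇒ p = 11, Q = 23.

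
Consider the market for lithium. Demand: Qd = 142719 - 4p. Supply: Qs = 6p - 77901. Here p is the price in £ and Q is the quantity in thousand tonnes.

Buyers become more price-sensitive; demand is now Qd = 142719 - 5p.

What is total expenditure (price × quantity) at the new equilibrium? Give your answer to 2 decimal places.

851135550.25

Original equilibrium: 142719 - 4p = 6p - 77901 gives 220620 = 10p, so p = 22062 and Q = 54471.
After the shift, demand is Qd = 142719 - 5p and supply is Qs = 6p - 77901.
Equate the new curves: 142719 - 5p = 6p - 77901, giving 220620 = 11p, p = 220620/11 ≈ 20056.3636, Q = 466809/11 ≈ 42437.1818.
New expenditure = 20056.3636 × 42437.1818 = 851135550.25.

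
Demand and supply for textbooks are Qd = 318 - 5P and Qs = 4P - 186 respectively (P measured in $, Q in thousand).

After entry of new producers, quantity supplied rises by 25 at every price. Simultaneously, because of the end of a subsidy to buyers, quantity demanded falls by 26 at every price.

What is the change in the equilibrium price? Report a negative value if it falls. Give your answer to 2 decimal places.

Solve the original market: 318 - 5P = 4P - 186, hence P = 56 and Q = 38.
The new curves are Qd = 292 - 5P (demand) and Qs = 4P - 161 (supply).
Equate the new curves: 292 - 5P = 4P - 161, giving 453 = 9P, P = 151/3 ≈ 50.3333, Q = 121/3 ≈ 40.3333.
ΔP = 50.3333 − 56 = -5.67.

-5.67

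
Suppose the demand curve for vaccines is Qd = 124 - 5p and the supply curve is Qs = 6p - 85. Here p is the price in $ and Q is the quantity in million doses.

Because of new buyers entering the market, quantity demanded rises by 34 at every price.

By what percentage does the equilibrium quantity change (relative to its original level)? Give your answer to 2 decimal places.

+63.95

Original equilibrium: 124 - 5p = 6p - 85 gives 209 = 11p, so p = 19 and Q = 29.
After the shift, demand is Qd = 158 - 5p and supply is Qs = 6p - 85.
Equate the new curves: 158 - 5p = 6p - 85, giving 243 = 11p, p = 243/11 ≈ 22.0909, Q = 523/11 ≈ 47.5455.
%ΔQ = (47.5455 − 29) / 29 × 100 = +63.95%.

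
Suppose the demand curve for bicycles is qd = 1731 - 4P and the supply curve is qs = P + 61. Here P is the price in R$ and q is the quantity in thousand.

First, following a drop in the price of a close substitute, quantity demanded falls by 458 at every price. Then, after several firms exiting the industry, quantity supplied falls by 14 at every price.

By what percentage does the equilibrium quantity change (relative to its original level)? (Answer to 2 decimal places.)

Solve the original market: 1731 - 4P = P + 61, hence P = 334 and q = 395.
The shock moves the curves to qd = 1273 - 4P and qs = P + 47.
Equate the new curves: 1273 - 4P = P + 47, giving 1226 = 5P, P = 245.2, q = 292.2.
%Δq = (292.2 − 395) / 395 × 100 = -26.03%.

-26.03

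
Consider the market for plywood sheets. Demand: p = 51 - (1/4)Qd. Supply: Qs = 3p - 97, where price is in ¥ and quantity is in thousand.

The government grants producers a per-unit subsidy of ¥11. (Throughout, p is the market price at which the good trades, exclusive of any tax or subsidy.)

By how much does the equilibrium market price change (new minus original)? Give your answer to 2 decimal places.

-4.71

Solve the original market: 204 - 4p = 3p - 97, hence p = 43 and Q = 32.
Since sellers receive the price plus the subsidy, the effective supply curve becomes Qs = 3p - 64.
New equilibrium: 204 - 4p = 3p - 64 ⇒ 268 = 7p ⇒ p = 268/7 ≈ 38.2857, Q = 356/7 ≈ 50.8571.
Δp = 38.2857 − 43 = -4.71.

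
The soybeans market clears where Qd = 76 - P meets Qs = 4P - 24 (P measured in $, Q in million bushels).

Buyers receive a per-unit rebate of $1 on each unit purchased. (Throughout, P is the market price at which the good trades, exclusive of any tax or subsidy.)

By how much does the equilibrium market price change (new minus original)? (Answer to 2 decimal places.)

+0.20

Solve the original market: 76 - P = 4P - 24, hence P = 20 and Q = 56.
Since buyers' out-of-pocket price is the market price minus the rebate, the effective demand curve becomes Qd = 77 - P.
Equate the new curves: 77 - P = 4P - 24, giving 101 = 5P, P = 20.2, Q = 56.8.
ΔP = 20.2 − 20 = +0.20.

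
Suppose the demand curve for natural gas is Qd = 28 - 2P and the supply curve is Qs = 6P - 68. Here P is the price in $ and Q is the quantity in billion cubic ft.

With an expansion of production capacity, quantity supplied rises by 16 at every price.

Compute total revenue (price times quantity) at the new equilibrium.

Original equilibrium: 28 - 2P = 6P - 68 gives 96 = 8P, so P = 12 and Q = 4.
The new curves are Qd = 28 - 2P (demand) and Qs = 6P - 52 (supply).
New equilibrium: 28 - 2P = 6P - 52 ⇒ 80 = 8P ⇒ P = 10, Q = 8.
New expenditure = 10 × 8 = 80.

80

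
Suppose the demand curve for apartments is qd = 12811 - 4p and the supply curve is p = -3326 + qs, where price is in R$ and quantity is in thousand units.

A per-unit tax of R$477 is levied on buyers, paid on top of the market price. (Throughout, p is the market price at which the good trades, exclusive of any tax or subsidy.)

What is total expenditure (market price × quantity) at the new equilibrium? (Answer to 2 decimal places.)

7336657.56

Solve the original market: 12811 - 4p = p + 3326, hence p = 1897 and q = 5223.
Since buyers pay the price plus the tax, the effective demand curve becomes qd = 10903 - 4p.
New equilibrium: 10903 - 4p = p + 3326 ⇒ 7577 = 5p ⇒ p = 1515.4, q = 4841.4.
New expenditure = 1515.4 × 4841.4 = 7336657.56.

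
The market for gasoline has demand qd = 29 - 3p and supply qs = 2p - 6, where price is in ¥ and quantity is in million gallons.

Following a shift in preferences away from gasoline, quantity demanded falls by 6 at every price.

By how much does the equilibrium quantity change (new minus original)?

Initially, 29 - 3p = 2p - 6, so 35 = 5p and p = 7, q = 8.
With the change applied: demand qd = 23 - 3p, supply qs = 2p - 6.
Clearing the new market: 23 - 3p = 2p - 6, so p = 5.8 and q = 5.6.
Δq = 5.6 − 8 = -2.4.

-2.4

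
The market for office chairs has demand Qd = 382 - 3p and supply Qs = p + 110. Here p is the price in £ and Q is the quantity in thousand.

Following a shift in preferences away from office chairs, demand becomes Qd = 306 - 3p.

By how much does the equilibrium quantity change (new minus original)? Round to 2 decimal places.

-19.00

Initially, 382 - 3p = p + 110, so 272 = 4p and p = 68, Q = 178.
After the shift, demand is Qd = 306 - 3p and supply is Qs = p + 110.
Setting them equal: 306 - 3p = p + 110 → 196 = 4p, so p = 49 and Q = 159.
ΔQ = 159 − 178 = -19.00.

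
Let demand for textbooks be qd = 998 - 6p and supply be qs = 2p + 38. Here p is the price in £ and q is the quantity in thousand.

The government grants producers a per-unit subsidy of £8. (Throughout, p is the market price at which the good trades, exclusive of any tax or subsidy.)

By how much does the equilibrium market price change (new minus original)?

-2

Original equilibrium: 998 - 6p = 2p + 38 gives 960 = 8p, so p = 120 and q = 278.
Since sellers receive the price plus the subsidy, the effective supply curve becomes qs = 2p + 54.
Setting them equal: 998 - 6p = 2p + 54 → 944 = 8p, so p = 118 and q = 290.
Δp = 118 − 120 = -2.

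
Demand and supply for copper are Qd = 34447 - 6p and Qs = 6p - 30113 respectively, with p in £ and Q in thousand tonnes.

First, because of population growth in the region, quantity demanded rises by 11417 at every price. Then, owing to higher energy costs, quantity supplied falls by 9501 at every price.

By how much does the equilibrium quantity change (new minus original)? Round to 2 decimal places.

+958.00

Solve the original market: 34447 - 6p = 6p - 30113, hence p = 5380 and Q = 2167.
The shock moves the curves to Qd = 45864 - 6p and Qs = 6p - 39614.
Equate the new curves: 45864 - 6p = 6p - 39614, giving 85478 = 12p, p = 42739/6 ≈ 7123.1667, Q = 3125.
ΔQ = 3125 − 2167 = +958.00.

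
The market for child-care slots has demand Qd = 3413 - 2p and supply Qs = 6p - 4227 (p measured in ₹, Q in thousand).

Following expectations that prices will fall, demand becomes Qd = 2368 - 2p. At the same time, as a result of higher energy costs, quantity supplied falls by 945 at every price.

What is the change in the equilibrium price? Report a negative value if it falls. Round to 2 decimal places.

Original equilibrium: 3413 - 2p = 6p - 4227 gives 7640 = 8p, so p = 955 and Q = 1503.
After the shift, demand is Qd = 2368 - 2p and supply is Qs = 6p - 5172.
Clearing the new market: 2368 - 2p = 6p - 5172, so p = 942.5 and Q = 483.
Δp = 942.5 − 955 = -12.50.

-12.50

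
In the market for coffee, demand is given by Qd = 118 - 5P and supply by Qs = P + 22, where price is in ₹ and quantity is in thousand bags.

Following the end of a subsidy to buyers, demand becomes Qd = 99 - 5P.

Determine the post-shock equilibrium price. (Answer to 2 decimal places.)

Original equilibrium: 118 - 5P = P + 22 gives 96 = 6P, so P = 16 and Q = 38.
The new curves are Qd = 99 - 5P (demand) and Qs = P + 22 (supply).
Clearing the new market: 99 - 5P = P + 22, so P = 77/6 ≈ 12.8333 and Q = 209/6 ≈ 34.8333.

12.83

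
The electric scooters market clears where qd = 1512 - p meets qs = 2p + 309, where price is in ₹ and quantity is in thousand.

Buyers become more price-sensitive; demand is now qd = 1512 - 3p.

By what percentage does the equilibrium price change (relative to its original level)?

Initially, 1512 - p = 2p + 309, so 1203 = 3p and p = 401, q = 1111.
With the change applied: demand qd = 1512 - 3p, supply qs = 2p + 309.
Equate the new curves: 1512 - 3p = 2p + 309, giving 1203 = 5p, p = 240.6, q = 790.2.
%Δp = (240.6 − 401) / 401 × 100 = -40%.

-40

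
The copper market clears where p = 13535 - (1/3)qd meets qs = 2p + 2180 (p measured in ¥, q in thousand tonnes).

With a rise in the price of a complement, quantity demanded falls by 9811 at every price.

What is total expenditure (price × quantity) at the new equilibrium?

Original equilibrium: 40605 - 3p = 2p + 2180 gives 38425 = 5p, so p = 7685 and q = 17550.
After the shift, demand is qd = 30794 - 3p and supply is qs = 2p + 2180.
New equilibrium: 30794 - 3p = 2p + 2180 ⇒ 28614 = 5p ⇒ p = 5722.8, q = 13625.6.
New expenditure = 5722.8 × 13625.6 = 77976583.68.

77976583.68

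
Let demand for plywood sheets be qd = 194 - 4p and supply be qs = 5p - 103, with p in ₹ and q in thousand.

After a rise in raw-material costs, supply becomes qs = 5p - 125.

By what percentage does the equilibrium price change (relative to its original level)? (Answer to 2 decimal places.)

+7.41

Initially, 194 - 4p = 5p - 103, so 297 = 9p and p = 33, q = 62.
With the change applied: demand qd = 194 - 4p, supply qs = 5p - 125.
Setting them equal: 194 - 4p = 5p - 125 → 319 = 9p, so p = 319/9 ≈ 35.4444 and q = 470/9 ≈ 52.2222.
%Δp = (35.4444 − 33) / 33 × 100 = +7.41%.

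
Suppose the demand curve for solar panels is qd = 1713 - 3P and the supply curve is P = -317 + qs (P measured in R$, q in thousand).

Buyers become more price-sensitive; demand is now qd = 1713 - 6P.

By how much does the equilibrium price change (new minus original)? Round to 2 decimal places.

Solve the original market: 1713 - 3P = P + 317, hence P = 349 and q = 666.
With the change applied: demand qd = 1713 - 6P, supply qs = P + 317.
Setting them equal: 1713 - 6P = P + 317 → 1396 = 7P, so P = 1396/7 ≈ 199.4286 and q = 3615/7 ≈ 516.4286.
ΔP = 199.4286 − 349 = -149.57.

-149.57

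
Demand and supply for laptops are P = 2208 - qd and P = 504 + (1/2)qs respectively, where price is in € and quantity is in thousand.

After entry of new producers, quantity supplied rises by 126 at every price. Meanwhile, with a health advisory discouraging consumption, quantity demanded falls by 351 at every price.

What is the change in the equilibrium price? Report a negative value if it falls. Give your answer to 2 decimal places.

-159.00

Before the shock: 2208 - P = 2P - 1008 ⇒ 3216 = 3P ⇒ P = 1072, q = 1136.
With the change applied: demand qd = 1857 - P, supply qs = 2P - 882.
New equilibrium: 1857 - P = 2P - 882 ⇒ 2739 = 3P ⇒ P = 913, q = 944.
ΔP = 913 − 1072 = -159.00.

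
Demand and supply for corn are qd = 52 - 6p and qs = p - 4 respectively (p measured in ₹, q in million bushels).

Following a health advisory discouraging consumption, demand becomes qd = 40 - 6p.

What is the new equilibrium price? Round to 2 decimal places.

Solve the original market: 52 - 6p = p - 4, hence p = 8 and q = 4.
The new curves are qd = 40 - 6p (demand) and qs = p - 4 (supply).
Setting them equal: 40 - 6p = p - 4 → 44 = 7p, so p = 44/7 ≈ 6.2857 and q = 16/7 ≈ 2.2857.

6.29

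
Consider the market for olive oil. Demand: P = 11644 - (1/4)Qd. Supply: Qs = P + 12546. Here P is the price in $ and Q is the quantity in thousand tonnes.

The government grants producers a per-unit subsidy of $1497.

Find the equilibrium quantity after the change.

Initially, 46576 - 4P = P + 12546, so 34030 = 5P and P = 6806, Q = 19352.
Since sellers receive the price plus the subsidy, the effective supply curve becomes Qs = P + 14043.
Clearing the new market: 46576 - 4P = P + 14043, so P = 6506.6 and Q = 20549.6.

20549.6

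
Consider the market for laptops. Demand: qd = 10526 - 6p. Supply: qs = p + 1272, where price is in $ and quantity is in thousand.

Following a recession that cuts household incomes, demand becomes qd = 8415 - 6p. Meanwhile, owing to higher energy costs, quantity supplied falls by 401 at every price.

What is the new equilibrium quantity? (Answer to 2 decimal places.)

1948.71

Before the shock: 10526 - 6p = p + 1272 ⇒ 9254 = 7p ⇒ p = 1322, q = 2594.
The new curves are qd = 8415 - 6p (demand) and qs = p + 871 (supply).
New equilibrium: 8415 - 6p = p + 871 ⇒ 7544 = 7p ⇒ p = 7544/7 ≈ 1077.7143, q = 13641/7 ≈ 1948.7143.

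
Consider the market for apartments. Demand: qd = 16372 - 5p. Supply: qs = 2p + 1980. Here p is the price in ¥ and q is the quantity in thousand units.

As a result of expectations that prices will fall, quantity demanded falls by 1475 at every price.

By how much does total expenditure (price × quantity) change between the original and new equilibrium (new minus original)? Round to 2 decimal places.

Original equilibrium: 16372 - 5p = 2p + 1980 gives 14392 = 7p, so p = 2056 and q = 6092.
After the shift, demand is qd = 14897 - 5p and supply is qs = 2p + 1980.
Equate the new curves: 14897 - 5p = 2p + 1980, giving 12917 = 7p, p = 12917/7 ≈ 1845.2857, q = 39694/7 ≈ 5670.5714.
Expenditure moves from 2056×6092 = 12525152 to 1845.2857×5670.5714 = 10463824.4490; change = -2061327.55.

-2061327.55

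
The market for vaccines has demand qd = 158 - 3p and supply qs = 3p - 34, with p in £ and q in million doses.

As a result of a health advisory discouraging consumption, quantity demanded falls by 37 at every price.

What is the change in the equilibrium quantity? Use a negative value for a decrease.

Before the shock: 158 - 3p = 3p - 34 ⇒ 192 = 6p ⇒ p = 32, q = 62.
After the shift, demand is qd = 121 - 3p and supply is qs = 3p - 34.
Equate the new curves: 121 - 3p = 3p - 34, giving 155 = 6p, p = 155/6 ≈ 25.8333, q = 43.5.
Δq = 43.5 − 62 = -18.5.

-18.5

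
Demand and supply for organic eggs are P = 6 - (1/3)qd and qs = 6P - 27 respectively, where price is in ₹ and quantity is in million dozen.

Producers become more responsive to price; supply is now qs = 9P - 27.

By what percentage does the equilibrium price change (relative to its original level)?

-25

Solve the original market: 18 - 3P = 6P - 27, hence P = 5 and q = 3.
With the change applied: demand qd = 18 - 3P, supply qs = 9P - 27.
Clearing the new market: 18 - 3P = 9P - 27, so P = 3.75 and q = 6.75.
%ΔP = (3.75 − 5) / 5 × 100 = -25%.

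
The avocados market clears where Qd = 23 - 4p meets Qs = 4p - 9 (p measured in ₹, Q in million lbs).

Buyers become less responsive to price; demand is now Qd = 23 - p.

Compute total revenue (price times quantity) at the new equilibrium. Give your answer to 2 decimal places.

106.24

Before the shock: 23 - 4p = 4p - 9 ⇒ 32 = 8p ⇒ p = 4, Q = 7.
After the shift, demand is Qd = 23 - p and supply is Qs = 4p - 9.
Clearing the new market: 23 - p = 4p - 9, so p = 6.4 and Q = 16.6.
New expenditure = 6.4 × 16.6 = 106.24.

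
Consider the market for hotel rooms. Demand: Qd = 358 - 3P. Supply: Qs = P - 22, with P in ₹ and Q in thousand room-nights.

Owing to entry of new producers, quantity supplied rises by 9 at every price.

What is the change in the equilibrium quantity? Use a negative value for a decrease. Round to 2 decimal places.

Before the shock: 358 - 3P = P - 22 ⇒ 380 = 4P ⇒ P = 95, Q = 73.
The shock moves the curves to Qd = 358 - 3P and Qs = P - 13.
Clearing the new market: 358 - 3P = P - 13, so P = 92.75 and Q = 79.75.
ΔQ = 79.75 − 73 = +6.75.

+6.75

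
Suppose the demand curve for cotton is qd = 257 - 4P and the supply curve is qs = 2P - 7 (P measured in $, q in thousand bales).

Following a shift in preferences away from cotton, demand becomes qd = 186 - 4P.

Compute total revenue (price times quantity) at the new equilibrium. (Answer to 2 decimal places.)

1844.22

Initially, 257 - 4P = 2P - 7, so 264 = 6P and P = 44, q = 81.
The new curves are qd = 186 - 4P (demand) and qs = 2P - 7 (supply).
Clearing the new market: 186 - 4P = 2P - 7, so P = 193/6 ≈ 32.1667 and q = 172/3 ≈ 57.3333.
New expenditure = 32.1667 × 57.3333 = 1844.22.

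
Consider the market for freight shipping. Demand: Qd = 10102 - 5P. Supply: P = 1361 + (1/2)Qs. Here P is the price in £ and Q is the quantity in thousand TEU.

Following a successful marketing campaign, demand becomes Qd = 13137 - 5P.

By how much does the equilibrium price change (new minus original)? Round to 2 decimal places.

Original equilibrium: 10102 - 5P = 2P - 2722 gives 12824 = 7P, so P = 1832 and Q = 942.
With the change applied: demand Qd = 13137 - 5P, supply Qs = 2P - 2722.
Clearing the new market: 13137 - 5P = 2P - 2722, so P = 15859/7 ≈ 2265.5714 and Q = 12664/7 ≈ 1809.1429.
ΔP = 2265.5714 − 1832 = +433.57.

+433.57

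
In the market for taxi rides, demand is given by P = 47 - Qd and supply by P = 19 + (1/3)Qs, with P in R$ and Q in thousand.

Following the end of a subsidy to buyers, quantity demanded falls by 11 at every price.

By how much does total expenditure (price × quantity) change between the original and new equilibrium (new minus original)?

Initially, 47 - P = 3P - 57, so 104 = 4P and P = 26, Q = 21.
The shock moves the curves to Qd = 36 - P and Qs = 3P - 57.
Setting them equal: 36 - P = 3P - 57 → 93 = 4P, so P = 23.25 and Q = 12.75.
Expenditure moves from 26×21 = 546 to 23.25×12.75 = 296.4375; change = -249.5625.

-249.5625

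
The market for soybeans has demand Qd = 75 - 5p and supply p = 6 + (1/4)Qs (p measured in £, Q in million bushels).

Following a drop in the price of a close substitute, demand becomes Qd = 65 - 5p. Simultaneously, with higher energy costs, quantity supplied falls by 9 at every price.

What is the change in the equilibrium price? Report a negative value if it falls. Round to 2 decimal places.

Initially, 75 - 5p = 4p - 24, so 99 = 9p and p = 11, Q = 20.
After the shift, demand is Qd = 65 - 5p and supply is Qs = 4p - 33.
Equate the new curves: 65 - 5p = 4p - 33, giving 98 = 9p, p = 98/9 ≈ 10.8889, Q = 95/9 ≈ 10.5556.
Δp = 10.8889 − 11 = -0.11.

-0.11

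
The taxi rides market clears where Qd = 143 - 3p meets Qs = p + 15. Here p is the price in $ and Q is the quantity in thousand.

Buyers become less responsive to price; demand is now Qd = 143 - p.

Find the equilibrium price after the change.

64

Original equilibrium: 143 - 3p = p + 15 gives 128 = 4p, so p = 32 and Q = 47.
After the shift, demand is Qd = 143 - p and supply is Qs = p + 15.
Equate the new curves: 143 - p = p + 15, giving 128 = 2p, p = 64, Q = 79.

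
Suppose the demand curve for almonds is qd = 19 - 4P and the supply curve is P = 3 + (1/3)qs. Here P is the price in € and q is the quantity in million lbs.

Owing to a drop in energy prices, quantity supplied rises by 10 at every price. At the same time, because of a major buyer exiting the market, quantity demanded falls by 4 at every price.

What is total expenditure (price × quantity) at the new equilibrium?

Solve the original market: 19 - 4P = 3P - 9, hence P = 4 and q = 3.
After the shift, demand is qd = 15 - 4P and supply is qs = 3P + 1.
Equate the new curves: 15 - 4P = 3P + 1, giving 14 = 7P, P = 2, q = 7.
New expenditure = 2 × 7 = 14.

14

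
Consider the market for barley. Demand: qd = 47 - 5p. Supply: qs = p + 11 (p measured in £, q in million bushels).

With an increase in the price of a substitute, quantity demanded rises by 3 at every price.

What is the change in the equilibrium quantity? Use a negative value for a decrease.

+0.5

Before the shock: 47 - 5p = p + 11 ⇒ 36 = 6p ⇒ p = 6, q = 17.
The shock moves the curves to qd = 50 - 5p and qs = p + 11.
New equilibrium: 50 - 5p = p + 11 ⇒ 39 = 6p ⇒ p = 6.5, q = 17.5.
Δq = 17.5 − 17 = +0.5.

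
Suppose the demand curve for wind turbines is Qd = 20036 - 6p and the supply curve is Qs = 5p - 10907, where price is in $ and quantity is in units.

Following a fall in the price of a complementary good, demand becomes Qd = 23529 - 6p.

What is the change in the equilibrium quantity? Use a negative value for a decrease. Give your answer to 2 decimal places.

Original equilibrium: 20036 - 6p = 5p - 10907 gives 30943 = 11p, so p = 2813 and Q = 3158.
The new curves are Qd = 23529 - 6p (demand) and Qs = 5p - 10907 (supply).
New equilibrium: 23529 - 6p = 5p - 10907 ⇒ 34436 = 11p ⇒ p = 34436/11 ≈ 3130.5455, Q = 52203/11 ≈ 4745.7273.
ΔQ = 4745.7273 − 3158 = +1587.73.

+1587.73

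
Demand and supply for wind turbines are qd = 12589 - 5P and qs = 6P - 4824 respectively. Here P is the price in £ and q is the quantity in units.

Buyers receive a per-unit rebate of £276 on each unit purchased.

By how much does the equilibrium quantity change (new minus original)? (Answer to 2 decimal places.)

+752.73

Solve the original market: 12589 - 5P = 6P - 4824, hence P = 1583 and q = 4674.
Since buyers' out-of-pocket price is the market price minus the rebate, the effective demand curve becomes qd = 13969 - 5P.
Setting them equal: 13969 - 5P = 6P - 4824 → 18793 = 11P, so P = 18793/11 ≈ 1708.4545 and q = 59694/11 ≈ 5426.7273.
Δq = 5426.7273 − 4674 = +752.73.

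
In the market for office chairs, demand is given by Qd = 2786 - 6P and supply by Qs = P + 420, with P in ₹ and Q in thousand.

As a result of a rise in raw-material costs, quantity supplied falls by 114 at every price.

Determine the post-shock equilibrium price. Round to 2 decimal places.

354.29

Initially, 2786 - 6P = P + 420, so 2366 = 7P and P = 338, Q = 758.
The new curves are Qd = 2786 - 6P (demand) and Qs = P + 306 (supply).
Setting them equal: 2786 - 6P = P + 306 → 2480 = 7P, so P = 2480/7 ≈ 354.2857 and Q = 4622/7 ≈ 660.2857.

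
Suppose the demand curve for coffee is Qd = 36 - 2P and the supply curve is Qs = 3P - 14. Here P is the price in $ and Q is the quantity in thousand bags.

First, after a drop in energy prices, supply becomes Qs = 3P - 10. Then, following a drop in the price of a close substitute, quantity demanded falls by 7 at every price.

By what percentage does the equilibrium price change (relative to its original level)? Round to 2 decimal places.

-22.00

Initially, 36 - 2P = 3P - 14, so 50 = 5P and P = 10, Q = 16.
After the shift, demand is Qd = 29 - 2P and supply is Qs = 3P - 10.
New equilibrium: 29 - 2P = 3P - 10 ⇒ 39 = 5P ⇒ P = 7.8, Q = 13.4.
%ΔP = (7.8 − 10) / 10 × 100 = -22.00%.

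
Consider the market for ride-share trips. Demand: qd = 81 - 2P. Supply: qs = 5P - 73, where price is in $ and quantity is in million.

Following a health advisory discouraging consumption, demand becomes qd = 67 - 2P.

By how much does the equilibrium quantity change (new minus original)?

Before the shock: 81 - 2P = 5P - 73 ⇒ 154 = 7P ⇒ P = 22, q = 37.
With the change applied: demand qd = 67 - 2P, supply qs = 5P - 73.
Setting them equal: 67 - 2P = 5P - 73 → 140 = 7P, so P = 20 and q = 27.
Δq = 27 − 37 = -10.

-10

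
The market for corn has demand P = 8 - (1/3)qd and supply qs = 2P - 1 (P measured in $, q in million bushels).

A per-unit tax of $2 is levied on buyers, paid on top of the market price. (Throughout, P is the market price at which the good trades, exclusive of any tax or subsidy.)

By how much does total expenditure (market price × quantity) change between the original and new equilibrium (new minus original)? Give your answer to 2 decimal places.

-19.92

Solve the original market: 24 - 3P = 2P - 1, hence P = 5 and q = 9.
Since buyers pay the price plus the tax, the effective demand curve becomes qd = 18 - 3P.
Clearing the new market: 18 - 3P = 2P - 1, so P = 3.8 and q = 6.6.
Expenditure moves from 5×9 = 45 to 3.8×6.6 = 25.08; change = -19.92.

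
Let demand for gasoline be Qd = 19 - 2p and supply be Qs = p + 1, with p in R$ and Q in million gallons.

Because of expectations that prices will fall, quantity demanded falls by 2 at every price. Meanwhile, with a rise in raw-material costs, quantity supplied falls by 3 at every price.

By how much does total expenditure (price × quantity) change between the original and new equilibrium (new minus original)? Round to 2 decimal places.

Before the shock: 19 - 2p = p + 1 ⇒ 18 = 3p ⇒ p = 6, Q = 7.
The new curves are Qd = 17 - 2p (demand) and Qs = p - 2 (supply).
Equate the new curves: 17 - 2p = p - 2, giving 19 = 3p, p = 19/3 ≈ 6.3333, Q = 13/3 ≈ 4.3333.
Expenditure moves from 6×7 = 42 to 6.3333×4.3333 = 27.4444; change = -14.56.

-14.56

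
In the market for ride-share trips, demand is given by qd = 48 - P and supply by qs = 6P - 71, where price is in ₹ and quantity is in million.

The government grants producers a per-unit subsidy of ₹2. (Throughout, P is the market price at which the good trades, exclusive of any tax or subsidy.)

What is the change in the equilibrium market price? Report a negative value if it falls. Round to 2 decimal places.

Before the shock: 48 - P = 6P - 71 ⇒ 119 = 7P ⇒ P = 17, q = 31.
Since sellers receive the price plus the subsidy, the effective supply curve becomes qs = 6P - 59.
Clearing the new market: 48 - P = 6P - 59, so P = 107/7 ≈ 15.2857 and q = 229/7 ≈ 32.7143.
ΔP = 15.2857 − 17 = -1.71.

-1.71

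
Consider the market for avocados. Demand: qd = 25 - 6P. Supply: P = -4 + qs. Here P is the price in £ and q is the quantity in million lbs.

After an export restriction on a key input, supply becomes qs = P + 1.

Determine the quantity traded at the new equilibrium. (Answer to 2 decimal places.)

Initially, 25 - 6P = P + 4, so 21 = 7P and P = 3, q = 7.
The shock moves the curves to qd = 25 - 6P and qs = P + 1.
Clearing the new market: 25 - 6P = P + 1, so P = 24/7 ≈ 3.4286 and q = 31/7 ≈ 4.4286.

4.43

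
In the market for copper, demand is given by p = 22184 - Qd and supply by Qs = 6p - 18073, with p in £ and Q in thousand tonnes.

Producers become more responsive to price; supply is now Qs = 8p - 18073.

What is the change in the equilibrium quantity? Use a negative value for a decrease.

Initially, 22184 - p = 6p - 18073, so 40257 = 7p and p = 5751, Q = 16433.
After the shift, demand is Qd = 22184 - p and supply is Qs = 8p - 18073.
Setting them equal: 22184 - p = 8p - 18073 → 40257 = 9p, so p = 4473 and Q = 17711.
ΔQ = 17711 − 16433 = +1278.

+1278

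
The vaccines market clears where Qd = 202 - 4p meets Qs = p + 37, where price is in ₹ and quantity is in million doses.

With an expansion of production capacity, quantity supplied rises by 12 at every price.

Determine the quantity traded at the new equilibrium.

Before the shock: 202 - 4p = p + 37 ⇒ 165 = 5p ⇒ p = 33, Q = 70.
After the shift, demand is Qd = 202 - 4p and supply is Qs = p + 49.
Clearing the new market: 202 - 4p = p + 49, so p = 30.6 and Q = 79.6.

79.6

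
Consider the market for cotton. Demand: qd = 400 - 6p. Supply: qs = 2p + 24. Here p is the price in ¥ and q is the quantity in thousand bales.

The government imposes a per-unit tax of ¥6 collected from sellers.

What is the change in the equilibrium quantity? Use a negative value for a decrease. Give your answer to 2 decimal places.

Original equilibrium: 400 - 6p = 2p + 24 gives 376 = 8p, so p = 47 and q = 118.
Since sellers keep the price net of the tax, the effective supply curve becomes qs = 2p + 12.
Equate the new curves: 400 - 6p = 2p + 12, giving 388 = 8p, p = 48.5, q = 109.
Δq = 109 − 118 = -9.00.

-9.00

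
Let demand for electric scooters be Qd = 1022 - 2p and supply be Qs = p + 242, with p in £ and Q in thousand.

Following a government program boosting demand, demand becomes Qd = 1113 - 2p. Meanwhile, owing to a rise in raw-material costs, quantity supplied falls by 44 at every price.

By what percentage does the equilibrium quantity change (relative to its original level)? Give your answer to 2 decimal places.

Solve the original market: 1022 - 2p = p + 242, hence p = 260 and Q = 502.
The shock moves the curves to Qd = 1113 - 2p and Qs = p + 198.
Setting them equal: 1113 - 2p = p + 198 → 915 = 3p, so p = 305 and Q = 503.
%ΔQ = (503 − 502) / 502 × 100 = +0.20%.

+0.20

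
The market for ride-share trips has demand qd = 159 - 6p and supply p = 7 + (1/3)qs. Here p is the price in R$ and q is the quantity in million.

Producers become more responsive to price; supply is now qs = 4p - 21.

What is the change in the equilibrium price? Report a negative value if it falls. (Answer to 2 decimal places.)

Original equilibrium: 159 - 6p = 3p - 21 gives 180 = 9p, so p = 20 and q = 39.
The new curves are qd = 159 - 6p (demand) and qs = 4p - 21 (supply).
Equate the new curves: 159 - 6p = 4p - 21, giving 180 = 10p, p = 18, q = 51.
Δp = 18 − 20 = -2.00.

-2.00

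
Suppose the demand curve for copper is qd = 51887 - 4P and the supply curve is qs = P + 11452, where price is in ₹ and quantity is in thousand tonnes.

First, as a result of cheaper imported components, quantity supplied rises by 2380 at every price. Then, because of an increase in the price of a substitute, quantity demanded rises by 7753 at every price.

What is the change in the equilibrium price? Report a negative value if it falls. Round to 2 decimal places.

Original equilibrium: 51887 - 4P = P + 11452 gives 40435 = 5P, so P = 8087 and q = 19539.
After the shift, demand is qd = 59640 - 4P and supply is qs = P + 13832.
Equate the new curves: 59640 - 4P = P + 13832, giving 45808 = 5P, P = 9161.6, q = 22993.6.
ΔP = 9161.6 − 8087 = +1074.60.

+1074.60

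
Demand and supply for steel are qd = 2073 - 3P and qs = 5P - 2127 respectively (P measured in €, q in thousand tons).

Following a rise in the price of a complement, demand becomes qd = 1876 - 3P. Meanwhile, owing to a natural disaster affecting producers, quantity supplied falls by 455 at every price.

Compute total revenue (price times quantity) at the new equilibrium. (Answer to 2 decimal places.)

Original equilibrium: 2073 - 3P = 5P - 2127 gives 4200 = 8P, so P = 525 and q = 498.
After the shift, demand is qd = 1876 - 3P and supply is qs = 5P - 2582.
Clearing the new market: 1876 - 3P = 5P - 2582, so P = 557.25 and q = 204.25.
New expenditure = 557.25 × 204.25 = 113818.31.

113818.31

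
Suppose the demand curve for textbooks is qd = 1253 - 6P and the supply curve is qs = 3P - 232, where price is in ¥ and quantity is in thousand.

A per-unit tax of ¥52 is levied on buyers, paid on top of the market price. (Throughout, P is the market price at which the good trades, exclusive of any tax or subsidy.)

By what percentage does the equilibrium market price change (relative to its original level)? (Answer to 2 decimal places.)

-21.01

Original equilibrium: 1253 - 6P = 3P - 232 gives 1485 = 9P, so P = 165 and q = 263.
Since buyers pay the price plus the tax, the effective demand curve becomes qd = 941 - 6P.
Equate the new curves: 941 - 6P = 3P - 232, giving 1173 = 9P, P = 391/3 ≈ 130.3333, q = 159.
%ΔP = (130.3333 − 165) / 165 × 100 = -21.01%.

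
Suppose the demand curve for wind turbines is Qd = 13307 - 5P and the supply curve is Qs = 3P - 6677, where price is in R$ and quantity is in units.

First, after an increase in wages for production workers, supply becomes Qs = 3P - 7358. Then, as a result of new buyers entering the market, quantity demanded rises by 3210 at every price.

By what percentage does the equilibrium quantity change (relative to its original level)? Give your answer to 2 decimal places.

+95.24

Initially, 13307 - 5P = 3P - 6677, so 19984 = 8P and P = 2498, Q = 817.
The shock moves the curves to Qd = 16517 - 5P and Qs = 3P - 7358.
Clearing the new market: 16517 - 5P = 3P - 7358, so P = 2984.375 and Q = 1595.125.
%ΔQ = (1595.125 − 817) / 817 × 100 = +95.24%.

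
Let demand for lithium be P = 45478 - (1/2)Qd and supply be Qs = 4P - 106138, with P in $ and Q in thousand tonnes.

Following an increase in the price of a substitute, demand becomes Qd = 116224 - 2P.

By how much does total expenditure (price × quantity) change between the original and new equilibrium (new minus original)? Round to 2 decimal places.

Original equilibrium: 90956 - 2P = 4P - 106138 gives 197094 = 6P, so P = 32849 and Q = 25258.
The new curves are Qd = 116224 - 2P (demand) and Qs = 4P - 106138 (supply).
New equilibrium: 116224 - 2P = 4P - 106138 ⇒ 222362 = 6P ⇒ P = 111181/3 ≈ 37060.3333, Q = 126310/3 ≈ 42103.3333.
Expenditure moves from 32849×25258 = 829700042 to 37060.3333×42103.3333 = 1560363567.7778; change = +730663525.78.

+730663525.78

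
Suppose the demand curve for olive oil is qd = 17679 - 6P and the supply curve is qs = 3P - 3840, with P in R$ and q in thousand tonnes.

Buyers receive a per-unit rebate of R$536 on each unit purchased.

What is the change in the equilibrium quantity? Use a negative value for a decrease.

+1072

Before the shock: 17679 - 6P = 3P - 3840 ⇒ 21519 = 9P ⇒ P = 2391, q = 3333.
Since buyers' out-of-pocket price is the market price minus the rebate, the effective demand curve becomes qd = 20895 - 6P.
Equate the new curves: 20895 - 6P = 3P - 3840, giving 24735 = 9P, P = 8245/3 ≈ 2748.3333, q = 4405.
Δq = 4405 − 3333 = +1072.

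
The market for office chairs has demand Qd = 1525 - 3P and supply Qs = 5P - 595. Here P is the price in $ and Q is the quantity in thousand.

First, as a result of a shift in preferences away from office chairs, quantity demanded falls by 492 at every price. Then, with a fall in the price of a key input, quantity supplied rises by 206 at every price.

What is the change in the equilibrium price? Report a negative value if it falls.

Original equilibrium: 1525 - 3P = 5P - 595 gives 2120 = 8P, so P = 265 and Q = 730.
The new curves are Qd = 1033 - 3P (demand) and Qs = 5P - 389 (supply).
New equilibrium: 1033 - 3P = 5P - 389 ⇒ 1422 = 8P ⇒ P = 177.75, Q = 499.75.
ΔP = 177.75 − 265 = -87.25.

-87.25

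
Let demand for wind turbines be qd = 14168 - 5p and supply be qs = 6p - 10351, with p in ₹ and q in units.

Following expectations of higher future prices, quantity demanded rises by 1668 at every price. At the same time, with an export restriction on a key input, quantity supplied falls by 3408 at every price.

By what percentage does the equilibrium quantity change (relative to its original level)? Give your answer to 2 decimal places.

-21.15

Original equilibrium: 14168 - 5p = 6p - 10351 gives 24519 = 11p, so p = 2229 and q = 3023.
After the shift, demand is qd = 15836 - 5p and supply is qs = 6p - 13759.
Clearing the new market: 15836 - 5p = 6p - 13759, so p = 29595/11 ≈ 2690.4545 and q = 26221/11 ≈ 2383.7273.
%Δq = (2383.7273 − 3023) / 3023 × 100 = -21.15%.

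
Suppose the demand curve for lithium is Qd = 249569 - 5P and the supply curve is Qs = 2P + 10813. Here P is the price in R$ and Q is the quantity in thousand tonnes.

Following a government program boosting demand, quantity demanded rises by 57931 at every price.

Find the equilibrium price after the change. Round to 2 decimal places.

Initially, 249569 - 5P = 2P + 10813, so 238756 = 7P and P = 34108, Q = 79029.
The new curves are Qd = 307500 - 5P (demand) and Qs = 2P + 10813 (supply).
Setting them equal: 307500 - 5P = 2P + 10813 → 296687 = 7P, so P = 296687/7 ≈ 42383.8571 and Q = 669065/7 ≈ 95580.7143.

42383.86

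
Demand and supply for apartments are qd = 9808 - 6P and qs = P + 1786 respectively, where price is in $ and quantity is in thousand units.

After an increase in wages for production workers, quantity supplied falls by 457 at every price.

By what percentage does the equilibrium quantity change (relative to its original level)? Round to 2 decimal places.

-13.36

Initially, 9808 - 6P = P + 1786, so 8022 = 7P and P = 1146, q = 2932.
With the change applied: demand qd = 9808 - 6P, supply qs = P + 1329.
Equate the new curves: 9808 - 6P = P + 1329, giving 8479 = 7P, P = 8479/7 ≈ 1211.2857, q = 17782/7 ≈ 2540.2857.
%Δq = (2540.2857 − 2932) / 2932 × 100 = -13.36%.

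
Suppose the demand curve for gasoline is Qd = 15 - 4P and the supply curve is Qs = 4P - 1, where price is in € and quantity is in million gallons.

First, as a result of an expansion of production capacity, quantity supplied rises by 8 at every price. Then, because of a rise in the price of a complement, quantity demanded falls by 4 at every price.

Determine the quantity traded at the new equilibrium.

Before the shock: 15 - 4P = 4P - 1 ⇒ 16 = 8P ⇒ P = 2, Q = 7.
With the change applied: demand Qd = 11 - 4P, supply Qs = 4P + 7.
Clearing the new market: 11 - 4P = 4P + 7, so P = 0.5 and Q = 9.

9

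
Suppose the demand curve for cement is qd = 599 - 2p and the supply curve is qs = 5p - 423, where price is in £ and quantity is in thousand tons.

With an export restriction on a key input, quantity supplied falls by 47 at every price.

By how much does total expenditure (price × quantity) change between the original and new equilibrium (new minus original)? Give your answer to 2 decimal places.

Original equilibrium: 599 - 2p = 5p - 423 gives 1022 = 7p, so p = 146 and q = 307.
With the change applied: demand qd = 599 - 2p, supply qs = 5p - 470.
New equilibrium: 599 - 2p = 5p - 470 ⇒ 1069 = 7p ⇒ p = 1069/7 ≈ 152.7143, q = 2055/7 ≈ 293.5714.
Expenditure moves from 146×307 = 44822 to 152.7143×293.5714 = 44832.5510; change = +10.55.

+10.55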